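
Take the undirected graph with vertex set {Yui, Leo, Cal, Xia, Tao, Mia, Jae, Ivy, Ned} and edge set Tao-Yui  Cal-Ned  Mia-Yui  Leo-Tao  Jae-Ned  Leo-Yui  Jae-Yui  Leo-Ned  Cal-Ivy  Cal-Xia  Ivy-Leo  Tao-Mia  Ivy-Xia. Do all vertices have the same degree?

Degrees: Yui:4, Leo:4, Cal:3, Xia:2, Tao:3, Mia:2, Jae:2, Ivy:3, Ned:3
Degrees are not all equal (e.g. deg(Xia)=2 but deg(Yui)=4); not regular.

No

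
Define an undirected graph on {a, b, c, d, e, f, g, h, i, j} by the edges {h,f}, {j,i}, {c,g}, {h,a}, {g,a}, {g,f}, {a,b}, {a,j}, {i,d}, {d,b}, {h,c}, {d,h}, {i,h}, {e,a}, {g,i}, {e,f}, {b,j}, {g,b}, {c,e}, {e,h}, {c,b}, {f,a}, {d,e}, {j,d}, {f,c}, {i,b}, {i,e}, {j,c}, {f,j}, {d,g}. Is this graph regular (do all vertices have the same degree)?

Degrees: a:6, b:6, c:6, d:6, e:6, f:6, g:6, h:6, i:6, j:6
Every vertex has degree 6, so the graph is 6-regular.

Yes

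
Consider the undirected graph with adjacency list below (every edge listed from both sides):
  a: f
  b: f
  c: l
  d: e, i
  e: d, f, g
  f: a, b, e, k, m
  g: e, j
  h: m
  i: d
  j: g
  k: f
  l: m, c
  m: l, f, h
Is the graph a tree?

Yes

The graph has 13 vertices and 12 edges.
Connected and |E| = |V| - 1, which characterizes a tree.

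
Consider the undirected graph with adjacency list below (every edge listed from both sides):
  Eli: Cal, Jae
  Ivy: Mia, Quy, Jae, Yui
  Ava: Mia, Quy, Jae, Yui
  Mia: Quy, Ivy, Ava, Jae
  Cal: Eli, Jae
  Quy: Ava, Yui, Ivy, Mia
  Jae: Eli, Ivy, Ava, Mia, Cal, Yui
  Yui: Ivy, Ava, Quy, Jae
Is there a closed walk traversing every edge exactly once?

Degrees: Eli:2, Ivy:4, Ava:4, Mia:4, Cal:2, Quy:4, Jae:6, Yui:4
All degrees are even and the non-isolated vertices are connected — an Eulerian circuit exists.

Yes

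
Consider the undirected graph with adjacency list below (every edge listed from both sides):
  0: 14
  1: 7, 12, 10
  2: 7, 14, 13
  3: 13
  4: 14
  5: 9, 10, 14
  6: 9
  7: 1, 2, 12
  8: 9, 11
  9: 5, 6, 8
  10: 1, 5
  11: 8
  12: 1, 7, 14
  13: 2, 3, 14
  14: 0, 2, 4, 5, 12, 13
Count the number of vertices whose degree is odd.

Degrees: 0:1, 1:3, 2:3, 3:1, 4:1, 5:3, 6:1, 7:3, 8:2, 9:3, 10:2, 11:1, 12:3, 13:3, 14:6
Odd-degree vertices: 0, 1, 2, 3, 4, 5, 6, 7, 9, 11, 12, 13.

12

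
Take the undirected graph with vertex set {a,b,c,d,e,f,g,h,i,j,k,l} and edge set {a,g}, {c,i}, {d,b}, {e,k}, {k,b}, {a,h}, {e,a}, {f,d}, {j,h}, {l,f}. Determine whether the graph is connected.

No

Component: {c, i}
Component: {a, b, d, e, f, g, h, j, k, l}
No edge joins these 2 groups, so the graph is disconnected.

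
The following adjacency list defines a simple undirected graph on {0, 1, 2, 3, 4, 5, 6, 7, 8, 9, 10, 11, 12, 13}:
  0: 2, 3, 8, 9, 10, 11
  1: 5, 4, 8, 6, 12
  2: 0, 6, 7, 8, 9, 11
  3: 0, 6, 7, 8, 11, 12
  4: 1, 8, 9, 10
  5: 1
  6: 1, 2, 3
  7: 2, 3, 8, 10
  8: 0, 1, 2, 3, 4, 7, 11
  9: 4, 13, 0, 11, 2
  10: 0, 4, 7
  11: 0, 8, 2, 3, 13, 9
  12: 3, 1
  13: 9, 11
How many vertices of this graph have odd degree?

Degrees: 0:6, 1:5, 2:6, 3:6, 4:4, 5:1, 6:3, 7:4, 8:7, 9:5, 10:3, 11:6, 12:2, 13:2
Odd-degree vertices: 1, 5, 6, 8, 9, 10.

6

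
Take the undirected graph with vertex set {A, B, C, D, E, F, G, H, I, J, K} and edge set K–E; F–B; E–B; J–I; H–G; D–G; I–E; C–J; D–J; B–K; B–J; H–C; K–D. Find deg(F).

1

Neighbors of F: B.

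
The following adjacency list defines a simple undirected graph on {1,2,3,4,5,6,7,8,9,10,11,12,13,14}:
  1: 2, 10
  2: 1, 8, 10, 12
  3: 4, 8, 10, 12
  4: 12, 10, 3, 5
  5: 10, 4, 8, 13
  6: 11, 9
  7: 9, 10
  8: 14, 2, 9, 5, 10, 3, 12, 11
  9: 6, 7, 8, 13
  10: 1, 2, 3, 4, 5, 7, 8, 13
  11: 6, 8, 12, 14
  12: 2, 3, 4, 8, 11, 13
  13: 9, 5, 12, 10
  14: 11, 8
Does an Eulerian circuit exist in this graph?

Yes

Degrees: 1:2, 2:4, 3:4, 4:4, 5:4, 6:2, 7:2, 8:8, 9:4, 10:8, 11:4, 12:6, 13:4, 14:2
Every vertex has even degree and the edges form a single connected piece, so an Eulerian circuit exists.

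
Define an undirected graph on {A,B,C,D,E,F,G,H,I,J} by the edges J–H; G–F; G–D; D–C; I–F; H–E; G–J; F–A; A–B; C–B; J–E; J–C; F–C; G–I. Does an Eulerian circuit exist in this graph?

Yes

Degrees: A:2, B:2, C:4, D:2, E:2, F:4, G:4, H:2, I:2, J:4
All degrees are even and the non-isolated vertices are connected — an Eulerian circuit exists.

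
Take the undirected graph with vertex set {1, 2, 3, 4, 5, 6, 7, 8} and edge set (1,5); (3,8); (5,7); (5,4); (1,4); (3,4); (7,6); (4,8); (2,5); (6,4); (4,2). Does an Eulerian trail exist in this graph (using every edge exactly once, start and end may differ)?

Yes

Degrees: 1:2, 2:2, 3:2, 4:6, 5:4, 6:2, 7:2, 8:2
Odd-degree vertices: none (0 total).
With 0 odd-degree vertices and all edges in one connected piece, an Eulerian trail exists.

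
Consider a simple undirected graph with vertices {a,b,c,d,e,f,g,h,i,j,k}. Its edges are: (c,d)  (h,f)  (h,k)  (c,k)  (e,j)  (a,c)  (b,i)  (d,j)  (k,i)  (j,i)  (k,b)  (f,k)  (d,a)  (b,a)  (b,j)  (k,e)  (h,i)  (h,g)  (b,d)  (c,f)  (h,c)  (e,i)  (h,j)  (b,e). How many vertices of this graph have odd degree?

6

Degrees: a:3, b:6, c:5, d:4, e:4, f:3, g:1, h:6, i:5, j:5, k:6
Odd-degree vertices: a, c, f, g, i, j.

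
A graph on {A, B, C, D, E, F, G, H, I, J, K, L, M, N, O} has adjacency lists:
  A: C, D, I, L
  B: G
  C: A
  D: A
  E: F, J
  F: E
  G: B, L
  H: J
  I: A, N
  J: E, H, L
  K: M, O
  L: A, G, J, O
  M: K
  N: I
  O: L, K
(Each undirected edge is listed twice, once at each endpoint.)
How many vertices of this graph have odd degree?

Degrees: A:4, B:1, C:1, D:1, E:2, F:1, G:2, H:1, I:2, J:3, K:2, L:4, M:1, N:1, O:2
Odd-degree vertices: B, C, D, F, H, J, M, N.

8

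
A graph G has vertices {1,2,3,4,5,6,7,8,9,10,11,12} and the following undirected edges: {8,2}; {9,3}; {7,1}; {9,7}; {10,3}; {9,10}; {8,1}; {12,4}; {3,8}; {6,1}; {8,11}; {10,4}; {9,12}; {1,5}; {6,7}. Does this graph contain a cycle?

Yes

The graph has 12 vertices, 15 edges, and 1 connected component.
One cycle is 9-12-4-10-9.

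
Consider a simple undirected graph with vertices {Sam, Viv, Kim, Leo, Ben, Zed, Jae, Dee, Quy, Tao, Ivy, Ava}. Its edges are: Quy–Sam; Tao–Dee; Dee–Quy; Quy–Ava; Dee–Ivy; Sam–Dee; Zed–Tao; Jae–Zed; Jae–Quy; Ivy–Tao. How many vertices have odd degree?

Degrees: Sam:2, Viv:0, Kim:0, Leo:0, Ben:0, Zed:2, Jae:2, Dee:4, Quy:4, Tao:3, Ivy:2, Ava:1
Odd-degree vertices: Tao, Ava.

2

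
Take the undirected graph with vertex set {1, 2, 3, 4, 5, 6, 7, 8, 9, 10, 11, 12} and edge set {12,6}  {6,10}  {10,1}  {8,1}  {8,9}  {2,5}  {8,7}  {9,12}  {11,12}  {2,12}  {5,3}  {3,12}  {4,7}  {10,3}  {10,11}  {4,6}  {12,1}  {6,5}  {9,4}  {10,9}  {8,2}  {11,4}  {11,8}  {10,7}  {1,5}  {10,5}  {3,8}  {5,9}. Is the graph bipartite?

The cycle 10-5-9-10 has length 3, which is odd, so the graph is not bipartite.

No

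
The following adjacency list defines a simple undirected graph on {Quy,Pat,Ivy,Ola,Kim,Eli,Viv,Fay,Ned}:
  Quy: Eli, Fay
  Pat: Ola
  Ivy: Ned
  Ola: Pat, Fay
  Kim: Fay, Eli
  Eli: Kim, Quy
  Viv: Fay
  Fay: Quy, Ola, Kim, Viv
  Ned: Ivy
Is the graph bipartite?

Yes

Partition the vertices as {Pat, Eli, Fay, Ned} vs {Quy, Ivy, Ola, Kim, Viv}. Each listed edge has one endpoint in each part, so the graph is bipartite.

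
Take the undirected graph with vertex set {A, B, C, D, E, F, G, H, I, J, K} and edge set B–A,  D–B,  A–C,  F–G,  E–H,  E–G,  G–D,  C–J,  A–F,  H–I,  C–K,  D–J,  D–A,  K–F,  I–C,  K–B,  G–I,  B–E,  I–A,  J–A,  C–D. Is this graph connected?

Yes

A breadth-first search from A visits A, D, J, C, F, B, I, G, K, E, H — all 11 vertices — so the graph is connected.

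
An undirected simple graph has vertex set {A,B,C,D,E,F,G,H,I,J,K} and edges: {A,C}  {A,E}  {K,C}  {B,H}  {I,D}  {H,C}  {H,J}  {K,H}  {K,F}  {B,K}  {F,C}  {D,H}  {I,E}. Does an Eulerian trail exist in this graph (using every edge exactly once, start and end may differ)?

Degrees: A:2, B:2, C:4, D:2, E:2, F:2, G:0, H:5, I:2, J:1, K:4
Odd-degree vertices: H, J (2 total).
The non-isolated vertices are connected and exactly 2 have odd degree, so an Eulerian trail exists (from H to J).

Yes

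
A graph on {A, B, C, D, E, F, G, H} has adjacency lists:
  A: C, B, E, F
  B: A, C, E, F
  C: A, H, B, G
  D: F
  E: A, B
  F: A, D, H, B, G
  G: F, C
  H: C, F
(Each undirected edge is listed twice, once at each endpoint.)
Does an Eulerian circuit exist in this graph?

Degrees: A:4, B:4, C:4, D:1, E:2, F:5, G:2, H:2
D, F have odd degree; an Eulerian circuit needs every degree to be even, so none exists.

No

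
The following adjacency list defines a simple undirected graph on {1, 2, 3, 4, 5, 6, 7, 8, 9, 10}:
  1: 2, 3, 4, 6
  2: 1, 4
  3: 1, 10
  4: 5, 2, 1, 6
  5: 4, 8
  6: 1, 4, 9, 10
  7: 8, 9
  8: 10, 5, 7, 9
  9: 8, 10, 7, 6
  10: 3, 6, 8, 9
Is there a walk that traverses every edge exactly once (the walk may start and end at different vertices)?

Yes

Degrees: 1:4, 2:2, 3:2, 4:4, 5:2, 6:4, 7:2, 8:4, 9:4, 10:4
Odd-degree vertices: none (0 total).
The non-isolated vertices are connected and exactly 0 have odd degree, so an Eulerian trail exists.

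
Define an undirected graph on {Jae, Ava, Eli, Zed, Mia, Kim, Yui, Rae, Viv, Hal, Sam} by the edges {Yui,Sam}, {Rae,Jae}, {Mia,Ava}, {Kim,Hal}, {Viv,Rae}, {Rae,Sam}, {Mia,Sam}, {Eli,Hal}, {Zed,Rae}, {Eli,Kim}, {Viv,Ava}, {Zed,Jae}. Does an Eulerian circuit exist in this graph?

No

Degrees: Jae:2, Ava:2, Eli:2, Zed:2, Mia:2, Kim:2, Yui:1, Rae:4, Viv:2, Hal:2, Sam:3
Vertices with odd degree: Yui, Sam. An Eulerian circuit requires all degrees even.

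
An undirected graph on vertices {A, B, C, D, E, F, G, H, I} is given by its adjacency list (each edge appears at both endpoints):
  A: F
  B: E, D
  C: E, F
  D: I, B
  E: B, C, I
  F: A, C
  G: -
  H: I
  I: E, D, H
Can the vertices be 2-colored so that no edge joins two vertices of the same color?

Yes

Color {D, E, F, G, H} black and {A, B, C, I} white. No edge joins two same-colored vertices, so the graph is bipartite.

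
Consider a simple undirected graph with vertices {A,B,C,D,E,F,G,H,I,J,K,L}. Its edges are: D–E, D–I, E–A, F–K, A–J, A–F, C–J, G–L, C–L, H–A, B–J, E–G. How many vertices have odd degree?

6

Degrees: A:4, B:1, C:2, D:2, E:3, F:2, G:2, H:1, I:1, J:3, K:1, L:2
Odd-degree vertices: B, E, H, I, J, K.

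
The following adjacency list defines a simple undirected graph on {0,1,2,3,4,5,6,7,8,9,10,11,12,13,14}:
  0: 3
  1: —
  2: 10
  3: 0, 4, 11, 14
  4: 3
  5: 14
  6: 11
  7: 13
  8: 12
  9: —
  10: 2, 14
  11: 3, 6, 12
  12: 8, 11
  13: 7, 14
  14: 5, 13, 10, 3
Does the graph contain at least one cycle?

No

The graph has 15 vertices, 12 edges, and 3 connected components.
A forest on 15 vertices with 3 components has exactly 12 edges, which matches — so no cycle.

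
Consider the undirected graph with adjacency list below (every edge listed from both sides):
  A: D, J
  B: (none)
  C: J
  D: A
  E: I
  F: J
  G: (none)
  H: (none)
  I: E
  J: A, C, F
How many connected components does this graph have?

5

Component: {B}
Component: {G}
Component: {H}
Component: {E, I}
Component: {A, C, D, F, J}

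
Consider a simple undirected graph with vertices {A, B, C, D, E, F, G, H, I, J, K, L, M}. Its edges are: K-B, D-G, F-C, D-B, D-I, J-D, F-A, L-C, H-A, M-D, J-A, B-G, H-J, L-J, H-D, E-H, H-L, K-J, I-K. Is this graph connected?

Yes

Starting from A and exploring outward reaches every vertex (A, H, J, F, E, D, L, K, C, B, I, M, G); the graph is connected.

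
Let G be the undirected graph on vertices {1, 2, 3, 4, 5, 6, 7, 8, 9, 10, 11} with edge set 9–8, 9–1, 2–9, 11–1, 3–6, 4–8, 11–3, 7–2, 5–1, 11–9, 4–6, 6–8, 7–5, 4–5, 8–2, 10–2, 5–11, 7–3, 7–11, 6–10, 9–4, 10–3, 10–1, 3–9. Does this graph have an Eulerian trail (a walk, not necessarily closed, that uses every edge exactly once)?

Degrees: 1:4, 2:4, 3:5, 4:4, 5:4, 6:4, 7:4, 8:4, 9:6, 10:4, 11:5
Odd-degree vertices: 3, 11 (2 total).
With 2 odd-degree vertices and all edges in one connected piece, an Eulerian trail exists (from 3 to 11).

Yes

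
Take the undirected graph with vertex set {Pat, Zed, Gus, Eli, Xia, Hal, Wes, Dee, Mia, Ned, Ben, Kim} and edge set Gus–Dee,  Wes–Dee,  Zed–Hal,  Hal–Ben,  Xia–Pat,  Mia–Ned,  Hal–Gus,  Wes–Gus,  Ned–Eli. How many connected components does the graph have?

Component: {Kim}
Component: {Pat, Xia}
Component: {Eli, Mia, Ned}
Component: {Zed, Gus, Hal, Wes, Dee, Ben}

4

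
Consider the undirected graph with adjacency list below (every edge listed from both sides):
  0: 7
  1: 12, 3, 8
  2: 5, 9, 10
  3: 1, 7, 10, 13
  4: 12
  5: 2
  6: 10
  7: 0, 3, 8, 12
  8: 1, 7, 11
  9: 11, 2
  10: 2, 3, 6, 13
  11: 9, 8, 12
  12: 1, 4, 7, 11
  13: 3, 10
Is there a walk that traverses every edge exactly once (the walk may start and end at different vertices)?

No

Degrees: 0:1, 1:3, 2:3, 3:4, 4:1, 5:1, 6:1, 7:4, 8:3, 9:2, 10:4, 11:3, 12:4, 13:2
Odd-degree vertices: 0, 1, 2, 4, 5, 6, 8, 11 (8 total).
An Eulerian trail requires 0 or 2 odd-degree vertices; here there are 8.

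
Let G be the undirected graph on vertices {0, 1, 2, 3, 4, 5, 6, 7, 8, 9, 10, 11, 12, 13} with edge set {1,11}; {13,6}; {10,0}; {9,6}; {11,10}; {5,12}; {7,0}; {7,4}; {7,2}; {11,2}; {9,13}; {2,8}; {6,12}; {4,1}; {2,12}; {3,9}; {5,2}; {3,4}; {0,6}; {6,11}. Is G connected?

Yes

A breadth-first search from 0 visits 0, 10, 6, 7, 11, 9, 13, 12, 4, 2, 1, 3, 5, 8 — all 14 vertices — so the graph is connected.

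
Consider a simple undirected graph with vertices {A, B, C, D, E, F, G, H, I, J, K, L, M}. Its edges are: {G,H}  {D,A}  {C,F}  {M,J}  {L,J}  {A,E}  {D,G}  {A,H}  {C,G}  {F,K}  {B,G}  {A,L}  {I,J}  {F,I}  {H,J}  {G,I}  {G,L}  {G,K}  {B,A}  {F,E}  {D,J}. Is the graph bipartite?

A valid 2-coloring puts {B, C, D, E, H, I, K, L, M} on one side and {A, F, G, J} on the other; every edge crosses between the two sides.

Yes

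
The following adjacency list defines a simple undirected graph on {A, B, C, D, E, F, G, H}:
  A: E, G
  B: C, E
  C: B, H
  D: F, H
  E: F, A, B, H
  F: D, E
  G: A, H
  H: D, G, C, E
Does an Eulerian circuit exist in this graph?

Degrees: A:2, B:2, C:2, D:2, E:4, F:2, G:2, H:4
Every vertex has even degree and the edges form a single connected piece, so an Eulerian circuit exists.

Yes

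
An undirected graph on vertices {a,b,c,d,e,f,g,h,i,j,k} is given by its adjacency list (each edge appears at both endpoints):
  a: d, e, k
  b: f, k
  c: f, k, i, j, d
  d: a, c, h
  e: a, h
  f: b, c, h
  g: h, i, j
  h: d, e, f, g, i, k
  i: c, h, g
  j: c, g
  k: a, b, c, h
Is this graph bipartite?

i-g-h-i is an odd cycle (length 3), and a bipartite graph can contain only even cycles.

No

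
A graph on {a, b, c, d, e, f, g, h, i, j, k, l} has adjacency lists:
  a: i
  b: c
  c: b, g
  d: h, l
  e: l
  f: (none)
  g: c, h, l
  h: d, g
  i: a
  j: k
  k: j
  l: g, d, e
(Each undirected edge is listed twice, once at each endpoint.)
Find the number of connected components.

Component: {f}
Component: {a, i}
Component: {j, k}
Component: {b, c, d, e, g, h, l}

4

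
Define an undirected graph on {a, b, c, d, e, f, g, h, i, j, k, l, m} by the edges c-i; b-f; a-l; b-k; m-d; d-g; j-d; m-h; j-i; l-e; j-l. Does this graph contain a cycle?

No

The graph has 13 vertices, 11 edges, and 2 connected components.
A forest on 13 vertices with 2 components has exactly 11 edges, which matches — so no cycle.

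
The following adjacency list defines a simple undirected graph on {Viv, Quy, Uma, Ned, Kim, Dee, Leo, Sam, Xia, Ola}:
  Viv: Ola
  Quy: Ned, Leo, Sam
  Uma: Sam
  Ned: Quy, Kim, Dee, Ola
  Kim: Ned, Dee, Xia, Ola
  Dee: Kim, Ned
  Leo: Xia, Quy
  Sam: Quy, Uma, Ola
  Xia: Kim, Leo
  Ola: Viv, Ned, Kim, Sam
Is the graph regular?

No

Degrees: Viv:1, Quy:3, Uma:1, Ned:4, Kim:4, Dee:2, Leo:2, Sam:3, Xia:2, Ola:4
Degrees are not all equal (e.g. deg(Viv)=1 but deg(Ned)=4); not regular.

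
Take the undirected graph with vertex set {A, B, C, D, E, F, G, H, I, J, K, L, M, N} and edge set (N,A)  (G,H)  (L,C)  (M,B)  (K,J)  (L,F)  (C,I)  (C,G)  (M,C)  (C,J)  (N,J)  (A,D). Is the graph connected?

No

Component: {E}
Component: {A, B, C, D, F, G, H, I, J, K, L, M, N}
There are 2 separate components, so the graph is not connected.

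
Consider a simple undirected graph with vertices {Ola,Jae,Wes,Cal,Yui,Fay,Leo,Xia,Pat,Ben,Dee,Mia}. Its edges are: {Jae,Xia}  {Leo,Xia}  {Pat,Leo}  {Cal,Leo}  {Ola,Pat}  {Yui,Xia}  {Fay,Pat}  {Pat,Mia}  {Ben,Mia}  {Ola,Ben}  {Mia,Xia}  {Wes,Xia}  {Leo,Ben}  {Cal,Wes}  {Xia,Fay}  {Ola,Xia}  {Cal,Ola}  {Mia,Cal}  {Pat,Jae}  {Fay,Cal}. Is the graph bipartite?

Yes

A valid 2-coloring puts {Cal, Xia, Pat, Ben, Dee} on one side and {Ola, Jae, Wes, Yui, Fay, Leo, Mia} on the other; every edge crosses between the two sides.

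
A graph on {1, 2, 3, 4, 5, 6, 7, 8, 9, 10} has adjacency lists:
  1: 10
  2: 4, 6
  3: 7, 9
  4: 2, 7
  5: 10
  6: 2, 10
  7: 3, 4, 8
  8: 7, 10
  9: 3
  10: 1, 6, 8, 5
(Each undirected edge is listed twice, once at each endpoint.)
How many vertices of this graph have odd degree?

Degrees: 1:1, 2:2, 3:2, 4:2, 5:1, 6:2, 7:3, 8:2, 9:1, 10:4
Odd-degree vertices: 1, 5, 7, 9.

4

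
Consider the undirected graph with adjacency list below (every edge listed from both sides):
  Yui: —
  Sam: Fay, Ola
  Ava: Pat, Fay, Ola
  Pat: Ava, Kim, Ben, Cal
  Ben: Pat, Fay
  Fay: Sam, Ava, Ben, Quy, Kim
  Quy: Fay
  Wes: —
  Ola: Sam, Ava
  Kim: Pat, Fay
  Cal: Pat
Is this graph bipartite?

A valid 2-coloring puts {Yui, Pat, Fay, Wes, Ola} on one side and {Sam, Ava, Ben, Quy, Kim, Cal} on the other; every edge crosses between the two sides.

Yes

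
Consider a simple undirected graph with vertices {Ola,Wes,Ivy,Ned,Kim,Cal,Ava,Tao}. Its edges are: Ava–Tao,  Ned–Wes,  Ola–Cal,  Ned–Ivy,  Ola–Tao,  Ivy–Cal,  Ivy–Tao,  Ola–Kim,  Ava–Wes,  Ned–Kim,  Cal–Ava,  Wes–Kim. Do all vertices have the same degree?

Degrees: Ola:3, Wes:3, Ivy:3, Ned:3, Kim:3, Cal:3, Ava:3, Tao:3
All degrees equal 3; the graph is regular.

Yes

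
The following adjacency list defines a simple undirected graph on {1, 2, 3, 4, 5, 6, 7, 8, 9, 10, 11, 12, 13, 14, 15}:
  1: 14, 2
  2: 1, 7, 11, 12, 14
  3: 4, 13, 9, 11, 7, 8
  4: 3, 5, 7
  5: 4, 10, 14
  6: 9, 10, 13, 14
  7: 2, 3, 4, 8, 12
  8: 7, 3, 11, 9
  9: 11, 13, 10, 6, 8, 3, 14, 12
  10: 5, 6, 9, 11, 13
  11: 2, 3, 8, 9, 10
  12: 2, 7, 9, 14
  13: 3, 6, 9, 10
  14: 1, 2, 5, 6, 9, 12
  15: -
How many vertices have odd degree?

6

Degrees: 1:2, 2:5, 3:6, 4:3, 5:3, 6:4, 7:5, 8:4, 9:8, 10:5, 11:5, 12:4, 13:4, 14:6, 15:0
Odd-degree vertices: 2, 4, 5, 7, 10, 11.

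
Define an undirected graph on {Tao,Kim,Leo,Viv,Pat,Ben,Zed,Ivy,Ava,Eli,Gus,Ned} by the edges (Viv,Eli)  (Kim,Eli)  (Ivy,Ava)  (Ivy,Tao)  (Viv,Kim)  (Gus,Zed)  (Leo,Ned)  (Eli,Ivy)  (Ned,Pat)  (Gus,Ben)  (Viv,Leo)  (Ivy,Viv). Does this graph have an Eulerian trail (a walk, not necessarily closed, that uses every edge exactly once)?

Degrees: Tao:1, Kim:2, Leo:2, Viv:4, Pat:1, Ben:1, Zed:1, Ivy:4, Ava:1, Eli:3, Gus:2, Ned:2
Odd-degree vertices: Tao, Pat, Ben, Zed, Ava, Eli (6 total).
An Eulerian trail requires 0 or 2 odd-degree vertices; here there are 6.

No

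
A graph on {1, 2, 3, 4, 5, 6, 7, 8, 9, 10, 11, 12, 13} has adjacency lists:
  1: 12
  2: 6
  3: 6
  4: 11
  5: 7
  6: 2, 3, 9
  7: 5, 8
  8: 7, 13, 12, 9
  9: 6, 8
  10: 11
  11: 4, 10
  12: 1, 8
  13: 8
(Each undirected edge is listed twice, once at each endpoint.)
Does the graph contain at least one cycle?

|V| = 13, |E| = 11, number of components = 2.
Since 11 = 13 - 2, the graph is a forest and contains no cycle.

No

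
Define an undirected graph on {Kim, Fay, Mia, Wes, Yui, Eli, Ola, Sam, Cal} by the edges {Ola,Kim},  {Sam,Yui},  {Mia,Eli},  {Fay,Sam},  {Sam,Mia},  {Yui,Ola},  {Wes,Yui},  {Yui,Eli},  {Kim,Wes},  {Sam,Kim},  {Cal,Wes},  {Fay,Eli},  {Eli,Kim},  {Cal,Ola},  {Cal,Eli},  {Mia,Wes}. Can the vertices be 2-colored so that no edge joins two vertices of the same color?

Yes

A valid 2-coloring puts {Wes, Eli, Ola, Sam} on one side and {Kim, Fay, Mia, Yui, Cal} on the other; every edge crosses between the two sides.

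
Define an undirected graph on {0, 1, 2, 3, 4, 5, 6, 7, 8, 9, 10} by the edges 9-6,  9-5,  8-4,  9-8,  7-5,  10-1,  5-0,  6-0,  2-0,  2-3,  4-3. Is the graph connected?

No

Component: {1, 10}
Component: {0, 2, 3, 4, 5, 6, 7, 8, 9}
There are 2 separate components, so the graph is not connected.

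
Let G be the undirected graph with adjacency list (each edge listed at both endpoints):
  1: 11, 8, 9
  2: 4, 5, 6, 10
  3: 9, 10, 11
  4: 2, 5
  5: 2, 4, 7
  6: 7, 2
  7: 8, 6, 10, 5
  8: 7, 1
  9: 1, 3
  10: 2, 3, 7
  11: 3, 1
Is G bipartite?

The cycle 5-4-2-5 has length 3, which is odd, so the graph is not bipartite.

No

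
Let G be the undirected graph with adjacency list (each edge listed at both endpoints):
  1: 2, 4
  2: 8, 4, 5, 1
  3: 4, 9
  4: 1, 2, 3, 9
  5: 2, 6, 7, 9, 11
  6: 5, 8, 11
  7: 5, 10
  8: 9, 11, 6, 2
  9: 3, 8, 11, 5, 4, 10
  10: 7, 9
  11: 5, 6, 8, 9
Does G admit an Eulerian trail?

Degrees: 1:2, 2:4, 3:2, 4:4, 5:5, 6:3, 7:2, 8:4, 9:6, 10:2, 11:4
Odd-degree vertices: 5, 6 (2 total).
With 2 odd-degree vertices and all edges in one connected piece, an Eulerian trail exists (from 5 to 6).

Yes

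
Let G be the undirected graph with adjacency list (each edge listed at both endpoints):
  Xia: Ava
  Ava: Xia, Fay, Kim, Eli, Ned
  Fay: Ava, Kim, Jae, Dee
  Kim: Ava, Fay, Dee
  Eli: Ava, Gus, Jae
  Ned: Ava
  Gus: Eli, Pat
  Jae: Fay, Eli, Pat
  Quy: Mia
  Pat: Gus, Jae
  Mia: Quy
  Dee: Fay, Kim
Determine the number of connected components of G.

2

Component: {Quy, Mia}
Component: {Xia, Ava, Fay, Kim, Eli, Ned, Gus, Jae, Pat, Dee}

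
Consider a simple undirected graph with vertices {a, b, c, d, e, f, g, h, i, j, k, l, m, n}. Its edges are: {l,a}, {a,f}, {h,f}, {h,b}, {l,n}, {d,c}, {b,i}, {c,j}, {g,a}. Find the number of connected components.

Component: {e}
Component: {k}
Component: {m}
Component: {c, d, j}
Component: {a, b, f, g, h, i, l, n}

5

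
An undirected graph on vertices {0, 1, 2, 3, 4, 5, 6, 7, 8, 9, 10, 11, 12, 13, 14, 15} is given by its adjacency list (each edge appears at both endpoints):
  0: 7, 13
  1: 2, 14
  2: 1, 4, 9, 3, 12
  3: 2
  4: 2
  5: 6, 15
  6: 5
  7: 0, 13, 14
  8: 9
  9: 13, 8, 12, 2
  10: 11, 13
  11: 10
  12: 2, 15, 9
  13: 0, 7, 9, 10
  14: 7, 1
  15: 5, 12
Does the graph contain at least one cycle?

Yes

|V| = 16, |E| = 18, number of components = 1.
One cycle is 13-9-2-1-14-7-13.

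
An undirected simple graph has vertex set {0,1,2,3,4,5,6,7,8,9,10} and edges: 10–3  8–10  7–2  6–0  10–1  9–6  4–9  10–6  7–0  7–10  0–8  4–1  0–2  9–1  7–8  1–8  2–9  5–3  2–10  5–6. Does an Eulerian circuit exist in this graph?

Yes

Degrees: 0:4, 1:4, 2:4, 3:2, 4:2, 5:2, 6:4, 7:4, 8:4, 9:4, 10:6
Every vertex has even degree and the edges form a single connected piece, so an Eulerian circuit exists.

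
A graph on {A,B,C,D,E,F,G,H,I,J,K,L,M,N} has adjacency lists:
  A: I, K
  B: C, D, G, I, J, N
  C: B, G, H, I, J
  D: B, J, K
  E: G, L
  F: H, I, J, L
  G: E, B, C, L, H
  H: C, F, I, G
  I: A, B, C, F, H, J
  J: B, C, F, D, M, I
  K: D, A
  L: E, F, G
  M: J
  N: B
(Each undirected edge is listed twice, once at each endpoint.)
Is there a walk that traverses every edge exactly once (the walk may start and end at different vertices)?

Degrees: A:2, B:6, C:5, D:3, E:2, F:4, G:5, H:4, I:6, J:6, K:2, L:3, M:1, N:1
Odd-degree vertices: C, D, G, L, M, N (6 total).
With 6 odd-degree vertices (more than two), no single trail can use every edge.

No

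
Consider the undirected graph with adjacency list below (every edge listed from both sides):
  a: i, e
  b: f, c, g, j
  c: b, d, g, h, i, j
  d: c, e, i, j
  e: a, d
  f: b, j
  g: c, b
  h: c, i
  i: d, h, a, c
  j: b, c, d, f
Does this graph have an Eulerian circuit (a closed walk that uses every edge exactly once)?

Yes

Degrees: a:2, b:4, c:6, d:4, e:2, f:2, g:2, h:2, i:4, j:4
Every vertex has even degree and the edges form a single connected piece, so an Eulerian circuit exists.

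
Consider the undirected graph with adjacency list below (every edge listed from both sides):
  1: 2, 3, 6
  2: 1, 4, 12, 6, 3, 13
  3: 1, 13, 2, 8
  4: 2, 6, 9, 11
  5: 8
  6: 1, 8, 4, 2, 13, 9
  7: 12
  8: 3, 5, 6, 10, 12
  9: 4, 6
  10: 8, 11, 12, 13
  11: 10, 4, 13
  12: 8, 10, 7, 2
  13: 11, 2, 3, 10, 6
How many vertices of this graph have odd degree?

6

Degrees: 1:3, 2:6, 3:4, 4:4, 5:1, 6:6, 7:1, 8:5, 9:2, 10:4, 11:3, 12:4, 13:5
Odd-degree vertices: 1, 5, 7, 8, 11, 13.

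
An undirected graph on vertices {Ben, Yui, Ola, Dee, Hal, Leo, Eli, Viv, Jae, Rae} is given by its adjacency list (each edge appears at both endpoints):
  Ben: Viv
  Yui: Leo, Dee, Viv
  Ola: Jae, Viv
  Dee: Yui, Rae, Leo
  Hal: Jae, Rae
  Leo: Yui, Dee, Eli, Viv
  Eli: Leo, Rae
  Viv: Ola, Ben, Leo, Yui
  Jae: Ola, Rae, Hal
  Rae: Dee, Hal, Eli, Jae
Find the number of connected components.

1

Component: {Ben, Yui, Ola, Dee, Hal, Leo, Eli, Viv, Jae, Rae}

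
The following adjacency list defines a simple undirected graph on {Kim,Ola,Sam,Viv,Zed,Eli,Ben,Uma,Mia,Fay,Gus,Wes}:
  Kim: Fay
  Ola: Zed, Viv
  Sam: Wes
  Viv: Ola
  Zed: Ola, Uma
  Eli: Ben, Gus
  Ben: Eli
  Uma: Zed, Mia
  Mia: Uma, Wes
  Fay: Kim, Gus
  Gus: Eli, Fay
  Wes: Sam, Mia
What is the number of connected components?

Component: {Kim, Eli, Ben, Fay, Gus}
Component: {Ola, Sam, Viv, Zed, Uma, Mia, Wes}

2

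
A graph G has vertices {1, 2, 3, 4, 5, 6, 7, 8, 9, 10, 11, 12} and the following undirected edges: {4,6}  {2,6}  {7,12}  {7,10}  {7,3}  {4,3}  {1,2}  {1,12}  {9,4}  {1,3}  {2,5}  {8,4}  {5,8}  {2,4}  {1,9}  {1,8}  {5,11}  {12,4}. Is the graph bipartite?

No

4-6-2-4 is an odd cycle (length 3), and a bipartite graph can contain only even cycles.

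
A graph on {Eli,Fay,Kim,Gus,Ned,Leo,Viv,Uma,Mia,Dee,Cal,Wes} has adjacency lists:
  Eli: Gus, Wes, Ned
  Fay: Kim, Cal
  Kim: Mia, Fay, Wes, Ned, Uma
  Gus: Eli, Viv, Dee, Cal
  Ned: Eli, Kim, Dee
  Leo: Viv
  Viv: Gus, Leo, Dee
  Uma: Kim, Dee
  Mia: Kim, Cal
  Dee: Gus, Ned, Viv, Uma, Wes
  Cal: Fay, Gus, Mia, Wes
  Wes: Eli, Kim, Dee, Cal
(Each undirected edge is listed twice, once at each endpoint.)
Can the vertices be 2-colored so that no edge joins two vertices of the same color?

The cycle Dee-Viv-Gus-Dee has length 3, which is odd, so the graph is not bipartite.

No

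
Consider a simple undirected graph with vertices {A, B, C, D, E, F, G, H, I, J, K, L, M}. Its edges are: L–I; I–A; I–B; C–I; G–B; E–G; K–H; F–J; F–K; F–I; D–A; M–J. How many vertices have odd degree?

8

Degrees: A:2, B:2, C:1, D:1, E:1, F:3, G:2, H:1, I:5, J:2, K:2, L:1, M:1
Odd-degree vertices: C, D, E, F, H, I, L, M.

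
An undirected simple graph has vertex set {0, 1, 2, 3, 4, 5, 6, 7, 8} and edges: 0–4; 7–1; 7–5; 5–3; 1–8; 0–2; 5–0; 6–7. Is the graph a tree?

Yes

The graph has 9 vertices and 8 edges.
It is connected with exactly 8 edges, hence acyclic — it is a tree.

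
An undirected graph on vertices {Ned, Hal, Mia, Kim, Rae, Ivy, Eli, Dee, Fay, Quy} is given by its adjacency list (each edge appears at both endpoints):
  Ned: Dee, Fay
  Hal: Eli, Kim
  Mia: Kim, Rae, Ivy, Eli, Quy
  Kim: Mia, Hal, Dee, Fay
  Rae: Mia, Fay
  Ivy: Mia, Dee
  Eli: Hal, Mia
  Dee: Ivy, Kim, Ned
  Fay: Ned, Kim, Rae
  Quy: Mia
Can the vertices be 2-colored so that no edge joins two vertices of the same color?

Color {Hal, Mia, Dee, Fay} black and {Ned, Kim, Rae, Ivy, Eli, Quy} white. No edge joins two same-colored vertices, so the graph is bipartite.

Yes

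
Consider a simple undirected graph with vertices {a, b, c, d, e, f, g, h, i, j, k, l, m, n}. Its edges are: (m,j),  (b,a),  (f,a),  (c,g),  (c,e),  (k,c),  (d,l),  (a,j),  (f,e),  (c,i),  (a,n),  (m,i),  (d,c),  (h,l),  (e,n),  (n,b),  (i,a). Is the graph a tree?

The graph has 14 vertices and 17 edges.
Connected but with 17 > 13 edges, so it has a cycle and is not a tree.

No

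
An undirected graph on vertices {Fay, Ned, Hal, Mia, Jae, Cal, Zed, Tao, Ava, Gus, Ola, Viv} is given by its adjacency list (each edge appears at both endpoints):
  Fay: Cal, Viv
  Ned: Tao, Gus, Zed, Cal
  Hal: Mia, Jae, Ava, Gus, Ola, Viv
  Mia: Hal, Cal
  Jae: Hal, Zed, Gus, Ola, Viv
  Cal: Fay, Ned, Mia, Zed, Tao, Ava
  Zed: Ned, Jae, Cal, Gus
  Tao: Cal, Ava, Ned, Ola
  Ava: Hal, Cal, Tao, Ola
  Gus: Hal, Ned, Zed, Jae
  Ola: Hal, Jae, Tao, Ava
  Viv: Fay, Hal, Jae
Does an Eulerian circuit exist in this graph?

Degrees: Fay:2, Ned:4, Hal:6, Mia:2, Jae:5, Cal:6, Zed:4, Tao:4, Ava:4, Gus:4, Ola:4, Viv:3
Jae, Viv have odd degree; an Eulerian circuit needs every degree to be even, so none exists.

No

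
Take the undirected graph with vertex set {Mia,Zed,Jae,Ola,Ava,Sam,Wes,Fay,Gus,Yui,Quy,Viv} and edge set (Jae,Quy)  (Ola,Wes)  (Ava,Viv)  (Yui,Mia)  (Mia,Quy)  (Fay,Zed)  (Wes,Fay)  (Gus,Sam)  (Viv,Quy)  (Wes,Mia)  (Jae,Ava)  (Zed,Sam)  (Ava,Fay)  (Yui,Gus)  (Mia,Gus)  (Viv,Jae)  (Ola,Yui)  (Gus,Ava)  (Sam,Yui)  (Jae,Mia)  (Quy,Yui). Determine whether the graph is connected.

A breadth-first search from Mia visits Mia, Wes, Quy, Yui, Gus, Jae, Fay, Ola, Viv, Sam, Ava, Zed — all 12 vertices — so the graph is connected.

Yes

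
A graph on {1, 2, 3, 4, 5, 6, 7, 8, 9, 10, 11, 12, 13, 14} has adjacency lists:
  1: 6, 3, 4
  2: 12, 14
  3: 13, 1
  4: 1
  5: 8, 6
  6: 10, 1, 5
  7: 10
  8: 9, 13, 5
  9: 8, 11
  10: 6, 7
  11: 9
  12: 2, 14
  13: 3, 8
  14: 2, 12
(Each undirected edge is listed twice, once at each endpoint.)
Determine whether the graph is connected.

Component: {2, 12, 14}
Component: {1, 3, 4, 5, 6, 7, 8, 9, 10, 11, 13}
No edge joins these 2 groups, so the graph is disconnected.

No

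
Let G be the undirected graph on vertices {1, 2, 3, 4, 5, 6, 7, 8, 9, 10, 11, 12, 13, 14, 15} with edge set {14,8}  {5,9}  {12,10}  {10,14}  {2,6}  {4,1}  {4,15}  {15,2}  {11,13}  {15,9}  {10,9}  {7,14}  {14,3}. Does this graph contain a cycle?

The graph has 15 vertices, 13 edges, and 2 connected components.
A forest on 15 vertices with 2 components has exactly 13 edges, which matches — so no cycle.

No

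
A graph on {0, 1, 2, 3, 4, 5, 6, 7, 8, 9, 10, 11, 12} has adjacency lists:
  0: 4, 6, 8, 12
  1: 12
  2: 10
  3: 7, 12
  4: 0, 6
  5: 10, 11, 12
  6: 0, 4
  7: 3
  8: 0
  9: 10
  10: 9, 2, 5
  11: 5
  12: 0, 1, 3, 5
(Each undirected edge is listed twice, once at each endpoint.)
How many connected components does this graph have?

1

Component: {0, 1, 2, 3, 4, 5, 6, 7, 8, 9, 10, 11, 12}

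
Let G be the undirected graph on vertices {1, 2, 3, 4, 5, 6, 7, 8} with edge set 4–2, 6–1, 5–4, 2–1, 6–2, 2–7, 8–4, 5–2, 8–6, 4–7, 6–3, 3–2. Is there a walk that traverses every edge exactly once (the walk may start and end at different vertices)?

Degrees: 1:2, 2:6, 3:2, 4:4, 5:2, 6:4, 7:2, 8:2
Odd-degree vertices: none (0 total).
With 0 odd-degree vertices and all edges in one connected piece, an Eulerian trail exists.

Yes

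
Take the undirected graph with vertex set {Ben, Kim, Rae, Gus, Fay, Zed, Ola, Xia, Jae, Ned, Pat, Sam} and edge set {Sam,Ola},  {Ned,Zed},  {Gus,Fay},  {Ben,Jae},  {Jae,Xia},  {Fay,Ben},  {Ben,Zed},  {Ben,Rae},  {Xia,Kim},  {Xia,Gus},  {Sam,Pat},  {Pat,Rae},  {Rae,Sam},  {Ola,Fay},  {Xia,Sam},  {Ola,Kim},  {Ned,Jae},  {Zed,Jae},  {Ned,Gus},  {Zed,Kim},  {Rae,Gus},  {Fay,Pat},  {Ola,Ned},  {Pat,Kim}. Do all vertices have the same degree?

Yes

Degrees: Ben:4, Kim:4, Rae:4, Gus:4, Fay:4, Zed:4, Ola:4, Xia:4, Jae:4, Ned:4, Pat:4, Sam:4
All degrees equal 4; the graph is regular.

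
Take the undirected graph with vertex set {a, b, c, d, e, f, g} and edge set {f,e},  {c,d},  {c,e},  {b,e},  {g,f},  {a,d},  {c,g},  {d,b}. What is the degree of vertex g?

Neighbors of g: c, f.

2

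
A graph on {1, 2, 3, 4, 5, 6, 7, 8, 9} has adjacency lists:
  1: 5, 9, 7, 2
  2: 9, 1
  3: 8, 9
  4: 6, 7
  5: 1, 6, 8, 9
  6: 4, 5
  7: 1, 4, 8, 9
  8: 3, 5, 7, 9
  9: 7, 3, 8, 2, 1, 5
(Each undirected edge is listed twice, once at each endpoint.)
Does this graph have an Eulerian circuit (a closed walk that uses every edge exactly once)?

Degrees: 1:4, 2:2, 3:2, 4:2, 5:4, 6:2, 7:4, 8:4, 9:6
Every vertex has even degree and the edges form a single connected piece, so an Eulerian circuit exists.

Yes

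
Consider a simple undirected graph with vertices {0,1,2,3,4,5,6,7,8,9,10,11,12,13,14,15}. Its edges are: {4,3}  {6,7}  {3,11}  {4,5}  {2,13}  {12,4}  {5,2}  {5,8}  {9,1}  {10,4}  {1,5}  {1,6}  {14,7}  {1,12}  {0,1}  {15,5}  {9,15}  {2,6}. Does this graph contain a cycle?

Yes

The graph has 16 vertices, 18 edges, and 1 connected component.
One cycle is 1-5-15-9-1.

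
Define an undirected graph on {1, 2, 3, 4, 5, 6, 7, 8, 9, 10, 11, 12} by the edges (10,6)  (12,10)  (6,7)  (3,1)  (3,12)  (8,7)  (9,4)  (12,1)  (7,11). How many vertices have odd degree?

Degrees: 1:2, 2:0, 3:2, 4:1, 5:0, 6:2, 7:3, 8:1, 9:1, 10:2, 11:1, 12:3
Odd-degree vertices: 4, 7, 8, 9, 11, 12.

6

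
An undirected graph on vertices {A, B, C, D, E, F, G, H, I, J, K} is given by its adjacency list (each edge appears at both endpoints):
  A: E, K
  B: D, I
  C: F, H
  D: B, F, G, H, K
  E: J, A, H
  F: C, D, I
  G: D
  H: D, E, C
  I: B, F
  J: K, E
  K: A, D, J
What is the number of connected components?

1

Component: {A, B, C, D, E, F, G, H, I, J, K}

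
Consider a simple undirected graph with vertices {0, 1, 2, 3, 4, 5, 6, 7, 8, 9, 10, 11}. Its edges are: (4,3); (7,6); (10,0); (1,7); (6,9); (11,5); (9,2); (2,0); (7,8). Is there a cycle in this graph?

The graph has 12 vertices, 9 edges, and 3 connected components.
A forest on 12 vertices with 3 components has exactly 9 edges, which matches — so no cycle.

No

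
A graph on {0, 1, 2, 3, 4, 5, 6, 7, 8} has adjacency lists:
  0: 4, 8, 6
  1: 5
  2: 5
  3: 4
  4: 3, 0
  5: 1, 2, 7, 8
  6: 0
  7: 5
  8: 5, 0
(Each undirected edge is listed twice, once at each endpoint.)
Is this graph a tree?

Yes

The graph has 9 vertices and 8 edges.
It is connected with exactly 8 edges, hence acyclic — it is a tree.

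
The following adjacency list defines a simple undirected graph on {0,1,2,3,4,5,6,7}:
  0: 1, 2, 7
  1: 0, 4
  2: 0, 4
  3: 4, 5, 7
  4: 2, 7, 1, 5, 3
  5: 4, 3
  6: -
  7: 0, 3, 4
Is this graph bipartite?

The cycle 3-4-7-3 has length 3, which is odd, so the graph is not bipartite.

No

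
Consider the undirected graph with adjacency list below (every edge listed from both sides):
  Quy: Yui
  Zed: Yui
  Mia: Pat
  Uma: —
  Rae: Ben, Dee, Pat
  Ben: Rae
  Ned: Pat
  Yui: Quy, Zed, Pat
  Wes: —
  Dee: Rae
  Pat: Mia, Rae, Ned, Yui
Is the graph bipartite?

Yes

Color {Mia, Uma, Rae, Ned, Yui, Wes} black and {Quy, Zed, Ben, Dee, Pat} white. No edge joins two same-colored vertices, so the graph is bipartite.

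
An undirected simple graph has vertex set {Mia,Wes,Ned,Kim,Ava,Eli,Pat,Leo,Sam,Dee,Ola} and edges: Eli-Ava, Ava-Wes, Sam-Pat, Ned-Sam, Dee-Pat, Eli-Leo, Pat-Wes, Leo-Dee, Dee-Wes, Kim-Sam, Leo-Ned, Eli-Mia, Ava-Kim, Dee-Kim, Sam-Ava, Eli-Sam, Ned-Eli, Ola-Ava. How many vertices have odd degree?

10

Degrees: Mia:1, Wes:3, Ned:3, Kim:3, Ava:5, Eli:5, Pat:3, Leo:3, Sam:5, Dee:4, Ola:1
Odd-degree vertices: Mia, Wes, Ned, Kim, Ava, Eli, Pat, Leo, Sam, Ola.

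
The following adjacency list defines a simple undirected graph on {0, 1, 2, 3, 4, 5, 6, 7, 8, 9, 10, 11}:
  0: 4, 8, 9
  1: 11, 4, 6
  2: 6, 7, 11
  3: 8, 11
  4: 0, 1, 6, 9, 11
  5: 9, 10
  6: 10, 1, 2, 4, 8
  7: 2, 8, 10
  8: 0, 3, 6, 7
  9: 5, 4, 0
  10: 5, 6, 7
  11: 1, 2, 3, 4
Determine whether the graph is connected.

Yes

A breadth-first search from 0 visits 0, 8, 4, 9, 3, 7, 6, 1, 11, 5, 10, 2 — all 12 vertices — so the graph is connected.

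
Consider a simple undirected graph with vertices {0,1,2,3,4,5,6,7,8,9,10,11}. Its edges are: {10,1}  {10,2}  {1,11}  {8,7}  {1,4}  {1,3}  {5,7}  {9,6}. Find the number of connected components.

Component: {0}
Component: {6, 9}
Component: {5, 7, 8}
Component: {1, 2, 3, 4, 10, 11}

4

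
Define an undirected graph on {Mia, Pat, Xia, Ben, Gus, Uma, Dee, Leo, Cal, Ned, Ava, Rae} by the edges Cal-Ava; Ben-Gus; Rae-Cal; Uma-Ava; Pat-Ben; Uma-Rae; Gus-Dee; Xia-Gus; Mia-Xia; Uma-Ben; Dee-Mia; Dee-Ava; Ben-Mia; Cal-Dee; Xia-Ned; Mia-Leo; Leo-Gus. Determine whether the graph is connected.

Yes

A breadth-first search from Mia visits Mia, Dee, Ben, Leo, Xia, Cal, Gus, Ava, Pat, Uma, Ned, Rae — all 12 vertices — so the graph is connected.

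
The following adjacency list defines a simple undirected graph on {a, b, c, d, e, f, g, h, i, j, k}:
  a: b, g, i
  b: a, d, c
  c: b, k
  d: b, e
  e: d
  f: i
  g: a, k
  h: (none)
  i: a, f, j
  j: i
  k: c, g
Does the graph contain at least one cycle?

Yes

The graph has 11 vertices, 10 edges, and 2 connected components.
One cycle is a-b-c-k-g-a.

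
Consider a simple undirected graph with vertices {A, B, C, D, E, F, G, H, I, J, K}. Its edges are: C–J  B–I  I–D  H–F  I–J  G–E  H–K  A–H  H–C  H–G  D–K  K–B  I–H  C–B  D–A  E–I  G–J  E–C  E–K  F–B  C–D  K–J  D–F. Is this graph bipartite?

Yes

Partition the vertices as {B, D, E, H, J} vs {A, C, F, G, I, K}. Each listed edge has one endpoint in each part, so the graph is bipartite.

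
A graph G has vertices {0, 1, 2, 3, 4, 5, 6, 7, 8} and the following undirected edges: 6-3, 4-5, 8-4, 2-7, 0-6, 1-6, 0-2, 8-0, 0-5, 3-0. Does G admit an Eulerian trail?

Degrees: 0:5, 1:1, 2:2, 3:2, 4:2, 5:2, 6:3, 7:1, 8:2
Odd-degree vertices: 0, 1, 6, 7 (4 total).
An Eulerian trail requires 0 or 2 odd-degree vertices; here there are 4.

No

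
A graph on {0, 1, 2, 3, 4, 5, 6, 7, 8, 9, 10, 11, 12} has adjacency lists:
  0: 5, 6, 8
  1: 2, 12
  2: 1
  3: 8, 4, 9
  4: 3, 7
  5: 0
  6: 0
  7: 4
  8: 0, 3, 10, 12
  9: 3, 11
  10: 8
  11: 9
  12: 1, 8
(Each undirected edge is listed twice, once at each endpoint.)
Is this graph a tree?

Yes

|V| = 13, |E| = 12.
Connected and |E| = |V| - 1, which characterizes a tree.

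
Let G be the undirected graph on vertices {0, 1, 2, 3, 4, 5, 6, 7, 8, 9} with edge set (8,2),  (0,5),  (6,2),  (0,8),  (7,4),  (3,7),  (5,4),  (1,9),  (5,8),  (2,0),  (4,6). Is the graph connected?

Component: {1, 9}
Component: {0, 2, 3, 4, 5, 6, 7, 8}
No edge joins these 2 groups, so the graph is disconnected.

No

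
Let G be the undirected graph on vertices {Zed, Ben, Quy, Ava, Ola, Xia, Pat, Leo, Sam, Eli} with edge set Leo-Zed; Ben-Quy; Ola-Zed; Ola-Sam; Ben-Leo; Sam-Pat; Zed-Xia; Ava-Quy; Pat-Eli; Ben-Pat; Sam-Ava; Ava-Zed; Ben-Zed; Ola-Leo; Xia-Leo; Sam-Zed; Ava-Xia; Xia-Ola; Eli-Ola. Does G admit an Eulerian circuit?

No

Degrees: Zed:6, Ben:4, Quy:2, Ava:4, Ola:5, Xia:4, Pat:3, Leo:4, Sam:4, Eli:2
Vertices with odd degree: Ola, Pat. An Eulerian circuit requires all degrees even.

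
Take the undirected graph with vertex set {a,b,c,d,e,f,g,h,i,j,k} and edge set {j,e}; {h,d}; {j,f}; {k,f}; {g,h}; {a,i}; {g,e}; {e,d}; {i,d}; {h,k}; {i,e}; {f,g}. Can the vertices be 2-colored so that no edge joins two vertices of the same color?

e-i-d-e is an odd cycle (length 3), and a bipartite graph can contain only even cycles.

No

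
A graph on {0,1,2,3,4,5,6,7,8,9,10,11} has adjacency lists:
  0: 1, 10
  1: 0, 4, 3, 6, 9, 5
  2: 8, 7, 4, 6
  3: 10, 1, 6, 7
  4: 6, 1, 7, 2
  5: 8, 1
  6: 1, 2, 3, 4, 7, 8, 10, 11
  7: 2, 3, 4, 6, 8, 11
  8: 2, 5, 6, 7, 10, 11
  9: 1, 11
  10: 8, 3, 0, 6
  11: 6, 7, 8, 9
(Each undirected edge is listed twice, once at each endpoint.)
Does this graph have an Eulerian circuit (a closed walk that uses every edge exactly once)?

Degrees: 0:2, 1:6, 2:4, 3:4, 4:4, 5:2, 6:8, 7:6, 8:6, 9:2, 10:4, 11:4
Every vertex has even degree and the edges form a single connected piece, so an Eulerian circuit exists.

Yes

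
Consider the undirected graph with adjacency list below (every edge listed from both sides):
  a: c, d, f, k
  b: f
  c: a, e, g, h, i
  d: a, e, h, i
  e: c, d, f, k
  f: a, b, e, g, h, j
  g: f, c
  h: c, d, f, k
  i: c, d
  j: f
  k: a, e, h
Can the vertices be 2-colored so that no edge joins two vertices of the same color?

Color {c, d, f, k} black and {a, b, e, g, h, i, j} white. No edge joins two same-colored vertices, so the graph is bipartite.

Yes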